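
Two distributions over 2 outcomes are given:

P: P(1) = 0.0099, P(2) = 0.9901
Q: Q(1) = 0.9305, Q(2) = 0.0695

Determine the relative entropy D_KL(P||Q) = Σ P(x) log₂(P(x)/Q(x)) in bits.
3.7297 bits

D_KL(P||Q) = Σ P(x) log₂(P(x)/Q(x))

Computing term by term:
  P(1)·log₂(P(1)/Q(1)) = 0.0099·log₂(0.0099/0.9305) = -0.06489
  P(2)·log₂(P(2)/Q(2)) = 0.9901·log₂(0.9901/0.0695) = 3.79455

D_KL(P||Q) = -0.06489 + 3.79455 = 3.72966 ≈ 3.7297 bits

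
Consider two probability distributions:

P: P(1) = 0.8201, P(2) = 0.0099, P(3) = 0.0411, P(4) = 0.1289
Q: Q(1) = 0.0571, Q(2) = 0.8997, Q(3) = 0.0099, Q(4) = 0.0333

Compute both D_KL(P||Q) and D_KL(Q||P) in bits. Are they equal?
D_KL(P||Q) = 3.4244 bits, D_KL(Q||P) = 5.5485 bits. No, they are not equal.

D_KL(P||Q) = Σ P(x) log₂(P(x)/Q(x))

Computing term by term:
  P(1)·log₂(P(1)/Q(1)) = 0.8201·log₂(0.8201/0.0571) = 3.15266
  P(2)·log₂(P(2)/Q(2)) = 0.0099·log₂(0.0099/0.8997) = -0.06441
  P(3)·log₂(P(3)/Q(3)) = 0.0411·log₂(0.0411/0.0099) = 0.08440
  P(4)·log₂(P(4)/Q(4)) = 0.1289·log₂(0.1289/0.0333) = 0.25170

D_KL(P||Q) = 3.15266 - 0.06441 + 0.08440 + 0.25170 = 3.42435 ≈ 3.4244 bits

D_KL(Q||P) = Σ Q(x) log₂(Q(x)/P(x))

Computing term by term:
  Q(1)·log₂(Q(1)/P(1)) = 0.0571·log₂(0.0571/0.8201) = -0.21951
  Q(2)·log₂(Q(2)/P(2)) = 0.8997·log₂(0.8997/0.0099) = 5.85333
  Q(3)·log₂(Q(3)/P(3)) = 0.0099·log₂(0.0099/0.0411) = -0.02033
  Q(4)·log₂(Q(4)/P(4)) = 0.0333·log₂(0.0333/0.1289) = -0.06502

D_KL(Q||P) = -0.21951 + 5.85333 - 0.02033 - 0.06502 = 5.54847 ≈ 5.5485 bits

These are NOT equal (difference: 2.1241 bits). KL divergence is asymmetric: D_KL(P||Q) ≠ D_KL(Q||P) in general.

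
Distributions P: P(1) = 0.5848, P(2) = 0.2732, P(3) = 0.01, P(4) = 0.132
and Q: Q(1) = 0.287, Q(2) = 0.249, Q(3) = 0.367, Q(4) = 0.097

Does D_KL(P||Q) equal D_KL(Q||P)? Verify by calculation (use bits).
D_KL(P||Q) = 0.6438 bits, D_KL(Q||P) = 1.5364 bits. No — D_KL(P||Q) ≠ D_KL(Q||P) for this pair.

D_KL(P||Q) = Σ P(x) log₂(P(x)/Q(x))

Computing term by term:
  P(1)·log₂(P(1)/Q(1)) = 0.5848·log₂(0.5848/0.287) = 0.60053
  P(2)·log₂(P(2)/Q(2)) = 0.2732·log₂(0.2732/0.249) = 0.03656
  P(3)·log₂(P(3)/Q(3)) = 0.01·log₂(0.01/0.367) = -0.05198
  P(4)·log₂(P(4)/Q(4)) = 0.132·log₂(0.132/0.097) = 0.05867

D_KL(P||Q) = 0.60053 + 0.03656 - 0.05198 + 0.05867 = 0.64378 ≈ 0.6438 bits

D_KL(Q||P) = Σ Q(x) log₂(Q(x)/P(x))

Computing term by term:
  Q(1)·log₂(Q(1)/P(1)) = 0.287·log₂(0.287/0.5848) = -0.29472
  Q(2)·log₂(Q(2)/P(2)) = 0.249·log₂(0.249/0.2732) = -0.03332
  Q(3)·log₂(Q(3)/P(3)) = 0.367·log₂(0.367/0.01) = 1.90756
  Q(4)·log₂(Q(4)/P(4)) = 0.097·log₂(0.097/0.132) = -0.04311

D_KL(Q||P) = -0.29472 - 0.03332 + 1.90756 - 0.04311 = 1.53641 ≈ 1.5364 bits

These are NOT equal (difference: 0.8926 bits). KL divergence is asymmetric: D_KL(P||Q) ≠ D_KL(Q||P) in general.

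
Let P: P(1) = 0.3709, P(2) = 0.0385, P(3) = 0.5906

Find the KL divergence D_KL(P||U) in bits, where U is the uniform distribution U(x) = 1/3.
0.4246 bits

U(i) = 1/3 for all i

D_KL(P||U) = Σ P(x) log₂(P(x) / (1/3))
           = Σ P(x) log₂(P(x)) + log₂(3)
           = log₂(3) - H(P)

H(P) = -Σ P(x) log₂(P(x)):
  -P(1)·log₂(P(1)) = -(0.3709)·log₂(0.3709) = 0.53072
  -P(2)·log₂(P(2)) = -(0.0385)·log₂(0.0385) = 0.18091
  -P(3)·log₂(P(3)) = -(0.5906)·log₂(0.5906) = 0.44871
H(P) = 0.53072 + 0.18091 + 0.44871 = 1.16034 bits

log₂(3) = 1.58496 bits

D_KL(P||U) = 1.58496 - 1.16034 = 0.42462 ≈ 0.4246 bits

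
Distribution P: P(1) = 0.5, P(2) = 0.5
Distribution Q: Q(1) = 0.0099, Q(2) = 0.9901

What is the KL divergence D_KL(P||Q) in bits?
2.3364 bits

D_KL(P||Q) = Σ P(x) log₂(P(x)/Q(x))

Computing term by term:
  P(1)·log₂(P(1)/Q(1)) = 0.5·log₂(0.5/0.0099) = 2.82918
  P(2)·log₂(P(2)/Q(2)) = 0.5·log₂(0.5/0.9901) = -0.49282

D_KL(P||Q) = 2.82918 - 0.49282 = 2.33636 ≈ 2.3364 bits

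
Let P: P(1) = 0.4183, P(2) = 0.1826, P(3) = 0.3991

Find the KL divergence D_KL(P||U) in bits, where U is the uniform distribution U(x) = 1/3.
0.0822 bits

U(i) = 1/3 for all i

D_KL(P||U) = Σ P(x) log₂(P(x) / (1/3))
           = Σ P(x) log₂(P(x)) + log₂(3)
           = log₂(3) - H(P)

H(P) = -Σ P(x) log₂(P(x)):
  -P(1)·log₂(P(1)) = -(0.4183)·log₂(0.4183) = 0.52597
  -P(2)·log₂(P(2)) = -(0.1826)·log₂(0.1826) = 0.44796
  -P(3)·log₂(P(3)) = -(0.3991)·log₂(0.3991) = 0.52888
H(P) = 0.52597 + 0.44796 + 0.52888 = 1.50281 bits

log₂(3) = 1.58496 bits

D_KL(P||U) = 1.58496 - 1.50281 = 0.08215 ≈ 0.0822 bits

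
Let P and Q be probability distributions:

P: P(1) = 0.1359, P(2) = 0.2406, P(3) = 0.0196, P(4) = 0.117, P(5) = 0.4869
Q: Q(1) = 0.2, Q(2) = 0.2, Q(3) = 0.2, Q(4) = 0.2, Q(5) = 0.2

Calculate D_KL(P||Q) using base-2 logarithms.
0.4572 bits

D_KL(P||Q) = Σ P(x) log₂(P(x)/Q(x))

Computing term by term:
  P(1)·log₂(P(1)/Q(1)) = 0.1359·log₂(0.1359/0.2) = -0.07576
  P(2)·log₂(P(2)/Q(2)) = 0.2406·log₂(0.2406/0.2) = 0.06415
  P(3)·log₂(P(3)/Q(3)) = 0.0196·log₂(0.0196/0.2) = -0.06568
  P(4)·log₂(P(4)/Q(4)) = 0.117·log₂(0.117/0.2) = -0.09050
  P(5)·log₂(P(5)/Q(5)) = 0.4869·log₂(0.4869/0.2) = 0.62500

D_KL(P||Q) = -0.07576 + 0.06415 - 0.06568 - 0.09050 + 0.62500 = 0.45721 ≈ 0.4572 bits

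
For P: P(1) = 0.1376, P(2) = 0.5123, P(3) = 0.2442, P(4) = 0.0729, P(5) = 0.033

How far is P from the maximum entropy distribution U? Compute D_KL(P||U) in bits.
0.4994 bits

U(i) = 1/5 for all i

D_KL(P||U) = Σ P(x) log₂(P(x) / (1/5))
           = Σ P(x) log₂(P(x)) + log₂(5)
           = log₂(5) - H(P)

H(P) = -Σ P(x) log₂(P(x)):
  -P(1)·log₂(P(1)) = -(0.1376)·log₂(0.1376) = 0.39374
  -P(2)·log₂(P(2)) = -(0.5123)·log₂(0.5123) = 0.49434
  -P(3)·log₂(P(3)) = -(0.2442)·log₂(0.2442) = 0.49667
  -P(4)·log₂(P(4)) = -(0.0729)·log₂(0.0729) = 0.27541
  -P(5)·log₂(P(5)) = -(0.033)·log₂(0.033) = 0.16241
H(P) = 0.39374 + 0.49434 + 0.49667 + 0.27541 + 0.16241 = 1.82257 bits

log₂(5) = 2.32193 bits

D_KL(P||U) = 2.32193 - 1.82257 = 0.49936 ≈ 0.4994 bits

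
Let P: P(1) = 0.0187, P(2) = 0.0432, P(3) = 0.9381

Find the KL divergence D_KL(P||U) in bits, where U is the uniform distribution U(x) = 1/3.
1.1953 bits

U(i) = 1/3 for all i

D_KL(P||U) = Σ P(x) log₂(P(x) / (1/3))
           = Σ P(x) log₂(P(x)) + log₂(3)
           = log₂(3) - H(P)

H(P) = -Σ P(x) log₂(P(x)):
  -P(1)·log₂(P(1)) = -(0.0187)·log₂(0.0187) = 0.10735
  -P(2)·log₂(P(2)) = -(0.0432)·log₂(0.0432) = 0.19582
  -P(3)·log₂(P(3)) = -(0.9381)·log₂(0.9381) = 0.08648
H(P) = 0.10735 + 0.19582 + 0.08648 = 0.38965 bits

log₂(3) = 1.58496 bits

D_KL(P||U) = 1.58496 - 0.38965 = 1.19531 ≈ 1.1953 bits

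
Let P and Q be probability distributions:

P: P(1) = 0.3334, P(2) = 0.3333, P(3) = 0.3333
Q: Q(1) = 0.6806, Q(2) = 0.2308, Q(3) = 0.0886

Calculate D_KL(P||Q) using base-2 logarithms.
0.4705 bits

D_KL(P||Q) = Σ P(x) log₂(P(x)/Q(x))

Computing term by term:
  P(1)·log₂(P(1)/Q(1)) = 0.3334·log₂(0.3334/0.6806) = -0.34325
  P(2)·log₂(P(2)/Q(2)) = 0.3333·log₂(0.3333/0.2308) = 0.17671
  P(3)·log₂(P(3)/Q(3)) = 0.3333·log₂(0.3333/0.0886) = 0.63708

D_KL(P||Q) = -0.34325 + 0.17671 + 0.63708 = 0.47054 ≈ 0.4705 bits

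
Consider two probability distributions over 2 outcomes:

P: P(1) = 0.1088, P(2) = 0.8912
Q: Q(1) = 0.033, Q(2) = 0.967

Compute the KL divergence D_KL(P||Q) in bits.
0.0823 bits

D_KL(P||Q) = Σ P(x) log₂(P(x)/Q(x))

Computing term by term:
  P(1)·log₂(P(1)/Q(1)) = 0.1088·log₂(0.1088/0.033) = 0.18726
  P(2)·log₂(P(2)/Q(2)) = 0.8912·log₂(0.8912/0.967) = -0.10495

D_KL(P||Q) = 0.18726 - 0.10495 = 0.08231 ≈ 0.0823 bits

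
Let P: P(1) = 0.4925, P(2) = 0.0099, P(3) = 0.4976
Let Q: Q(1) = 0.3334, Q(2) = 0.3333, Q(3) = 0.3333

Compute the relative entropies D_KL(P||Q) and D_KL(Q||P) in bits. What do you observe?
D_KL(P||Q) = 0.5147 bits, D_KL(Q||P) = 1.3106 bits. The two directions give different values (D_KL(Q||P) exceeds D_KL(P||Q) by 0.7959 bits): KL divergence is asymmetric.

D_KL(P||Q) = Σ P(x) log₂(P(x)/Q(x))

Computing term by term:
  P(1)·log₂(P(1)/Q(1)) = 0.4925·log₂(0.4925/0.3334) = 0.27721
  P(2)·log₂(P(2)/Q(2)) = 0.0099·log₂(0.0099/0.3333) = -0.05023
  P(3)·log₂(P(3)/Q(3)) = 0.4976·log₂(0.4976/0.3333) = 0.28769

D_KL(P||Q) = 0.27721 - 0.05023 + 0.28769 = 0.51467 ≈ 0.5147 bits

D_KL(Q||P) = Σ Q(x) log₂(Q(x)/P(x))

Computing term by term:
  Q(1)·log₂(Q(1)/P(1)) = 0.3334·log₂(0.3334/0.4925) = -0.18766
  Q(2)·log₂(Q(2)/P(2)) = 0.3333·log₂(0.3333/0.0099) = 1.69091
  Q(3)·log₂(Q(3)/P(3)) = 0.3333·log₂(0.3333/0.4976) = -0.19270

D_KL(Q||P) = -0.18766 + 1.69091 - 0.19270 = 1.31055 ≈ 1.3106 bits

These are NOT equal (difference: 0.7959 bits). KL divergence is asymmetric: D_KL(P||Q) ≠ D_KL(Q||P) in general.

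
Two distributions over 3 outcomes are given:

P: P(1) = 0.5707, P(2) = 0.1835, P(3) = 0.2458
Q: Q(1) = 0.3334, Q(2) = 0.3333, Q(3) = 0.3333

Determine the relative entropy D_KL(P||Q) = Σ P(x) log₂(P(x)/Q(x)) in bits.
0.1766 bits

D_KL(P||Q) = Σ P(x) log₂(P(x)/Q(x))

Computing term by term:
  P(1)·log₂(P(1)/Q(1)) = 0.5707·log₂(0.5707/0.3334) = 0.44257
  P(2)·log₂(P(2)/Q(2)) = 0.1835·log₂(0.1835/0.3333) = -0.15800
  P(3)·log₂(P(3)/Q(3)) = 0.2458·log₂(0.2458/0.3333) = -0.10799

D_KL(P||Q) = 0.44257 - 0.15800 - 0.10799 = 0.17658 ≈ 0.1766 bits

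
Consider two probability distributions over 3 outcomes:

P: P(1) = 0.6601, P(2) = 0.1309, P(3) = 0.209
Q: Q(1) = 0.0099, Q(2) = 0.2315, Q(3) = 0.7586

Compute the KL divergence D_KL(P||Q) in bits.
3.5032 bits

D_KL(P||Q) = Σ P(x) log₂(P(x)/Q(x))

Computing term by term:
  P(1)·log₂(P(1)/Q(1)) = 0.6601·log₂(0.6601/0.0099) = 3.99962
  P(2)·log₂(P(2)/Q(2)) = 0.1309·log₂(0.1309/0.2315) = -0.10767
  P(3)·log₂(P(3)/Q(3)) = 0.209·log₂(0.209/0.7586) = -0.38871

D_KL(P||Q) = 3.99962 - 0.10767 - 0.38871 = 3.50324 ≈ 3.5032 bits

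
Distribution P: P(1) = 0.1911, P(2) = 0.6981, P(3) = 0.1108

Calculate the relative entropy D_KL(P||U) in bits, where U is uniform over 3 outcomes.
0.4151 bits

U(i) = 1/3 for all i

D_KL(P||U) = Σ P(x) log₂(P(x) / (1/3))
           = Σ P(x) log₂(P(x)) + log₂(3)
           = log₂(3) - H(P)

H(P) = -Σ P(x) log₂(P(x)):
  -P(1)·log₂(P(1)) = -(0.1911)·log₂(0.1911) = 0.45627
  -P(2)·log₂(P(2)) = -(0.6981)·log₂(0.6981) = 0.36196
  -P(3)·log₂(P(3)) = -(0.1108)·log₂(0.1108) = 0.35168
H(P) = 0.45627 + 0.36196 + 0.35168 = 1.16991 bits

log₂(3) = 1.58496 bits

D_KL(P||U) = 1.58496 - 1.16991 = 0.41505 ≈ 0.4151 bits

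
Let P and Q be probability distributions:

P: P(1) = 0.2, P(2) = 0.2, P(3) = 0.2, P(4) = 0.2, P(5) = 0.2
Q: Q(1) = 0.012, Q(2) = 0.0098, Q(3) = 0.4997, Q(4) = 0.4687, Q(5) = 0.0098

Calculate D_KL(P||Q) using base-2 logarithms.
2.0423 bits

D_KL(P||Q) = Σ P(x) log₂(P(x)/Q(x))

Computing term by term:
  P(1)·log₂(P(1)/Q(1)) = 0.2·log₂(0.2/0.012) = 0.81178
  P(2)·log₂(P(2)/Q(2)) = 0.2·log₂(0.2/0.0098) = 0.87021
  P(3)·log₂(P(3)/Q(3)) = 0.2·log₂(0.2/0.4997) = -0.26421
  P(4)·log₂(P(4)/Q(4)) = 0.2·log₂(0.2/0.4687) = -0.24573
  P(5)·log₂(P(5)/Q(5)) = 0.2·log₂(0.2/0.0098) = 0.87021

D_KL(P||Q) = 0.81178 + 0.87021 - 0.26421 - 0.24573 + 0.87021 = 2.04226 ≈ 2.0423 bits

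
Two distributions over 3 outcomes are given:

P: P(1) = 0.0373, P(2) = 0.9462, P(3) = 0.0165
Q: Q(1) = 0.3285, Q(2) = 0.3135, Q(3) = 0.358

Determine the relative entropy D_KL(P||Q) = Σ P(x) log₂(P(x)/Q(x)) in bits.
1.3176 bits

D_KL(P||Q) = Σ P(x) log₂(P(x)/Q(x))

Computing term by term:
  P(1)·log₂(P(1)/Q(1)) = 0.0373·log₂(0.0373/0.3285) = -0.11707
  P(2)·log₂(P(2)/Q(2)) = 0.9462·log₂(0.9462/0.3135) = 1.50794
  P(3)·log₂(P(3)/Q(3)) = 0.0165·log₂(0.0165/0.358) = -0.07325

D_KL(P||Q) = -0.11707 + 1.50794 - 0.07325 = 1.31762 ≈ 1.3176 bits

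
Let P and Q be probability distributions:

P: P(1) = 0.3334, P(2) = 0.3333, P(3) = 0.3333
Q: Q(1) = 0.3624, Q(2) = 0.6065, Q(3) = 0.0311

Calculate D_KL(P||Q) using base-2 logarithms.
0.8125 bits

D_KL(P||Q) = Σ P(x) log₂(P(x)/Q(x))

Computing term by term:
  P(1)·log₂(P(1)/Q(1)) = 0.3334·log₂(0.3334/0.3624) = -0.04012
  P(2)·log₂(P(2)/Q(2)) = 0.3333·log₂(0.3333/0.6065) = -0.28787
  P(3)·log₂(P(3)/Q(3)) = 0.3333·log₂(0.3333/0.0311) = 1.14050

D_KL(P||Q) = -0.04012 - 0.28787 + 1.14050 = 0.81251 ≈ 0.8125 bits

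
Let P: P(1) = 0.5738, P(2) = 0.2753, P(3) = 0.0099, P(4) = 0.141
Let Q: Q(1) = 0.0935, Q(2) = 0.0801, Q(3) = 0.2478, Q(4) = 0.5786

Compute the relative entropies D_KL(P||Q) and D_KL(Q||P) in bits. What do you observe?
D_KL(P||Q) = 1.6591 bits, D_KL(Q||P) = 1.9423 bits. The two directions give different values (D_KL(Q||P) exceeds D_KL(P||Q) by 0.2832 bits): KL divergence is asymmetric.

D_KL(P||Q) = Σ P(x) log₂(P(x)/Q(x))

Computing term by term:
  P(1)·log₂(P(1)/Q(1)) = 0.5738·log₂(0.5738/0.0935) = 1.50193
  P(2)·log₂(P(2)/Q(2)) = 0.2753·log₂(0.2753/0.0801) = 0.49035
  P(3)·log₂(P(3)/Q(3)) = 0.0099·log₂(0.0099/0.2478) = -0.04599
  P(4)·log₂(P(4)/Q(4)) = 0.141·log₂(0.141/0.5786) = -0.28720

D_KL(P||Q) = 1.50193 + 0.49035 - 0.04599 - 0.28720 = 1.65909 ≈ 1.6591 bits

D_KL(Q||P) = Σ Q(x) log₂(Q(x)/P(x))

Computing term by term:
  Q(1)·log₂(Q(1)/P(1)) = 0.0935·log₂(0.0935/0.5738) = -0.24474
  Q(2)·log₂(Q(2)/P(2)) = 0.0801·log₂(0.0801/0.2753) = -0.14267
  Q(3)·log₂(Q(3)/P(3)) = 0.2478·log₂(0.2478/0.0099) = 1.15118
  Q(4)·log₂(Q(4)/P(4)) = 0.5786·log₂(0.5786/0.141) = 1.17853

D_KL(Q||P) = -0.24474 - 0.14267 + 1.15118 + 1.17853 = 1.94230 ≈ 1.9423 bits

These are NOT equal (difference: 0.2832 bits). KL divergence is asymmetric: D_KL(P||Q) ≠ D_KL(Q||P) in general.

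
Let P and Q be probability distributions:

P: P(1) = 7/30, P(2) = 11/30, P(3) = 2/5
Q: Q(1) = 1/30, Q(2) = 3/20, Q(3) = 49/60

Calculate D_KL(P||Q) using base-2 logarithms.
0.7160 bits

D_KL(P||Q) = Σ P(x) log₂(P(x)/Q(x))

Computing term by term:
  P(1)·log₂(P(1)/Q(1)) = (7/30)·log₂((7/30)/(1/30)) = 0.65505
  P(2)·log₂(P(2)/Q(2)) = (11/30)·log₂((11/30)/(3/20)) = 0.47282
  P(3)·log₂(P(3)/Q(3)) = (2/5)·log₂((2/5)/(49/60)) = -0.41190

D_KL(P||Q) = 0.65505 + 0.47282 - 0.41190 = 0.71597 ≈ 0.7160 bits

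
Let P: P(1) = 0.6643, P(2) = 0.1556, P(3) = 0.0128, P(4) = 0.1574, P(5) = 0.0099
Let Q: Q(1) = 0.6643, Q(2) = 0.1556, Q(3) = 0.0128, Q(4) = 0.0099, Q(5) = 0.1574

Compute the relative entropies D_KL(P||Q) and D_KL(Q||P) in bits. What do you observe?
D_KL(P||Q) = 0.5887 bits, D_KL(Q||P) = 0.5887 bits. The two directions give the same value here, because Q is a self-inverse relabeling of P; in general KL divergence is asymmetric.

D_KL(P||Q) = Σ P(x) log₂(P(x)/Q(x))

Computing term by term:
  P(1)·log₂(P(1)/Q(1)) = 0.6643·log₂(0.6643/0.6643) = 0.00000
  P(2)·log₂(P(2)/Q(2)) = 0.1556·log₂(0.1556/0.1556) = 0.00000
  P(3)·log₂(P(3)/Q(3)) = 0.0128·log₂(0.0128/0.0128) = 0.00000
  P(4)·log₂(P(4)/Q(4)) = 0.1574·log₂(0.1574/0.0099) = 0.62816
  P(5)·log₂(P(5)/Q(5)) = 0.0099·log₂(0.0099/0.1574) = -0.03951

D_KL(P||Q) = 0.00000 + 0.00000 + 0.00000 + 0.62816 - 0.03951 = 0.58865 ≈ 0.5887 bits

D_KL(Q||P) = Σ Q(x) log₂(Q(x)/P(x))

Computing term by term:
  Q(1)·log₂(Q(1)/P(1)) = 0.6643·log₂(0.6643/0.6643) = 0.00000
  Q(2)·log₂(Q(2)/P(2)) = 0.1556·log₂(0.1556/0.1556) = 0.00000
  Q(3)·log₂(Q(3)/P(3)) = 0.0128·log₂(0.0128/0.0128) = 0.00000
  Q(4)·log₂(Q(4)/P(4)) = 0.0099·log₂(0.0099/0.1574) = -0.03951
  Q(5)·log₂(Q(5)/P(5)) = 0.1574·log₂(0.1574/0.0099) = 0.62816

D_KL(Q||P) = 0.00000 + 0.00000 + 0.00000 - 0.03951 + 0.62816 = 0.58865 ≈ 0.5887 bits

These ARE equal here. Q is P with outcomes relabeled (Q(4) = P(5), Q(5) = P(4)) by a relabeling that is its own inverse, so the two sums contain exactly the same terms in a different order. This is a special case — KL divergence is not symmetric in general: D_KL(P||Q) ≠ D_KL(Q||P) for most P, Q.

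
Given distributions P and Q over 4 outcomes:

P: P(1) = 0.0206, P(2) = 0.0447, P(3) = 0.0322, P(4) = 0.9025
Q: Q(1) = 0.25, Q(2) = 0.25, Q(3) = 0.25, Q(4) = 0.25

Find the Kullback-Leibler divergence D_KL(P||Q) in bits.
1.3910 bits

D_KL(P||Q) = Σ P(x) log₂(P(x)/Q(x))

Computing term by term:
  P(1)·log₂(P(1)/Q(1)) = 0.0206·log₂(0.0206/0.25) = -0.07418
  P(2)·log₂(P(2)/Q(2)) = 0.0447·log₂(0.0447/0.25) = -0.11102
  P(3)·log₂(P(3)/Q(3)) = 0.0322·log₂(0.0322/0.25) = -0.09521
  P(4)·log₂(P(4)/Q(4)) = 0.9025·log₂(0.9025/0.25) = 1.67143

D_KL(P||Q) = -0.07418 - 0.11102 - 0.09521 + 1.67143 = 1.39102 ≈ 1.3910 bits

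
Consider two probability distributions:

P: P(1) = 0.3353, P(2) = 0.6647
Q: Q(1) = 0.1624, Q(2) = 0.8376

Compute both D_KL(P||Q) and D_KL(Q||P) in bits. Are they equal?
D_KL(P||Q) = 0.1290 bits, D_KL(Q||P) = 0.1095 bits. No, they are not equal.

D_KL(P||Q) = Σ P(x) log₂(P(x)/Q(x))

Computing term by term:
  P(1)·log₂(P(1)/Q(1)) = 0.3353·log₂(0.3353/0.1624) = 0.35069
  P(2)·log₂(P(2)/Q(2)) = 0.6647·log₂(0.6647/0.8376) = -0.22172

D_KL(P||Q) = 0.35069 - 0.22172 = 0.12897 ≈ 0.1290 bits

D_KL(Q||P) = Σ Q(x) log₂(Q(x)/P(x))

Computing term by term:
  Q(1)·log₂(Q(1)/P(1)) = 0.1624·log₂(0.1624/0.3353) = -0.16985
  Q(2)·log₂(Q(2)/P(2)) = 0.8376·log₂(0.8376/0.6647) = 0.27939

D_KL(Q||P) = -0.16985 + 0.27939 = 0.10954 ≈ 0.1095 bits

These are NOT equal (difference: 0.0195 bits). KL divergence is asymmetric: D_KL(P||Q) ≠ D_KL(Q||P) in general.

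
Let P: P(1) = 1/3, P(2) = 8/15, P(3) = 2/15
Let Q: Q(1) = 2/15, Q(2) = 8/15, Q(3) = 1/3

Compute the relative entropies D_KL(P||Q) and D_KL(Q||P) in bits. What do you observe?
D_KL(P||Q) = 0.2644 bits, D_KL(Q||P) = 0.2644 bits. The two directions give the same value here, because Q is a self-inverse relabeling of P; in general KL divergence is asymmetric.

D_KL(P||Q) = Σ P(x) log₂(P(x)/Q(x))

Computing term by term:
  P(1)·log₂(P(1)/Q(1)) = (1/3)·log₂((1/3)/(2/15)) = 0.44064
  P(2)·log₂(P(2)/Q(2)) = (8/15)·log₂((8/15)/(8/15)) = 0.00000
  P(3)·log₂(P(3)/Q(3)) = (2/15)·log₂((2/15)/(1/3)) = -0.17626

D_KL(P||Q) = 0.44064 + 0.00000 - 0.17626 = 0.26438 ≈ 0.2644 bits

D_KL(Q||P) = Σ Q(x) log₂(Q(x)/P(x))

Computing term by term:
  Q(1)·log₂(Q(1)/P(1)) = (2/15)·log₂((2/15)/(1/3)) = -0.17626
  Q(2)·log₂(Q(2)/P(2)) = (8/15)·log₂((8/15)/(8/15)) = 0.00000
  Q(3)·log₂(Q(3)/P(3)) = (1/3)·log₂((1/3)/(2/15)) = 0.44064

D_KL(Q||P) = -0.17626 + 0.00000 + 0.44064 = 0.26438 ≈ 0.2644 bits

These ARE equal here. Q is P with outcomes relabeled (Q(1) = P(3), Q(3) = P(1)) by a relabeling that is its own inverse, so the two sums contain exactly the same terms in a different order. This is a special case — KL divergence is not symmetric in general: D_KL(P||Q) ≠ D_KL(Q||P) for most P, Q.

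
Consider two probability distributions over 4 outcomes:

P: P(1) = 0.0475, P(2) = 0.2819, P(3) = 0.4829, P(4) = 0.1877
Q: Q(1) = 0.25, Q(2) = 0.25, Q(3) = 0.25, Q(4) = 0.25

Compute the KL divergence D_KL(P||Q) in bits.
0.3161 bits

D_KL(P||Q) = Σ P(x) log₂(P(x)/Q(x))

Computing term by term:
  P(1)·log₂(P(1)/Q(1)) = 0.0475·log₂(0.0475/0.25) = -0.11381
  P(2)·log₂(P(2)/Q(2)) = 0.2819·log₂(0.2819/0.25) = 0.04884
  P(3)·log₂(P(3)/Q(3)) = 0.4829·log₂(0.4829/0.25) = 0.45866
  P(4)·log₂(P(4)/Q(4)) = 0.1877·log₂(0.1877/0.25) = -0.07761

D_KL(P||Q) = -0.11381 + 0.04884 + 0.45866 - 0.07761 = 0.31608 ≈ 0.3161 bits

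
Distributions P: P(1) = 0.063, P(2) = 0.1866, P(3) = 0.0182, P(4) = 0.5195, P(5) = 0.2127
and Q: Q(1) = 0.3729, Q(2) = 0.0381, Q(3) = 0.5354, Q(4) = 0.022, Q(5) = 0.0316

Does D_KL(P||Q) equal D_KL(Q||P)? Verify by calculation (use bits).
D_KL(P||Q) = 3.1321 bits, D_KL(Q||P) = 3.2940 bits. No — D_KL(P||Q) ≠ D_KL(Q||P) for this pair.

D_KL(P||Q) = Σ P(x) log₂(P(x)/Q(x))

Computing term by term:
  P(1)·log₂(P(1)/Q(1)) = 0.063·log₂(0.063/0.3729) = -0.16162
  P(2)·log₂(P(2)/Q(2)) = 0.1866·log₂(0.1866/0.0381) = 0.42770
  P(3)·log₂(P(3)/Q(3)) = 0.0182·log₂(0.0182/0.5354) = -0.08879
  P(4)·log₂(P(4)/Q(4)) = 0.5195·log₂(0.5195/0.022) = 2.36972
  P(5)·log₂(P(5)/Q(5)) = 0.2127·log₂(0.2127/0.0316) = 0.58510

D_KL(P||Q) = -0.16162 + 0.42770 - 0.08879 + 2.36972 + 0.58510 = 3.13211 ≈ 3.1321 bits

D_KL(Q||P) = Σ Q(x) log₂(Q(x)/P(x))

Computing term by term:
  Q(1)·log₂(Q(1)/P(1)) = 0.3729·log₂(0.3729/0.063) = 0.95662
  Q(2)·log₂(Q(2)/P(2)) = 0.0381·log₂(0.0381/0.1866) = -0.08733
  Q(3)·log₂(Q(3)/P(3)) = 0.5354·log₂(0.5354/0.0182) = 2.61201
  Q(4)·log₂(Q(4)/P(4)) = 0.022·log₂(0.022/0.5195) = -0.10035
  Q(5)·log₂(Q(5)/P(5)) = 0.0316·log₂(0.0316/0.2127) = -0.08693

D_KL(Q||P) = 0.95662 - 0.08733 + 2.61201 - 0.10035 - 0.08693 = 3.29402 ≈ 3.2940 bits

These are NOT equal (difference: 0.1619 bits). KL divergence is asymmetric: D_KL(P||Q) ≠ D_KL(Q||P) in general.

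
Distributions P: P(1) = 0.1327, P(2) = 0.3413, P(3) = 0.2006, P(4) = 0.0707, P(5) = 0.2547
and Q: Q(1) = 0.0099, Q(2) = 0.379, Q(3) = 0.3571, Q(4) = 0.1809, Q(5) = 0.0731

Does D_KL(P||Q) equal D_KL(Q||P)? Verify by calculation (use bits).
D_KL(P||Q) = 0.6413 bits, D_KL(Q||P) = 0.4309 bits. No — D_KL(P||Q) ≠ D_KL(Q||P) for this pair.

D_KL(P||Q) = Σ P(x) log₂(P(x)/Q(x))

Computing term by term:
  P(1)·log₂(P(1)/Q(1)) = 0.1327·log₂(0.1327/0.0099) = 0.49691
  P(2)·log₂(P(2)/Q(2)) = 0.3413·log₂(0.3413/0.379) = -0.05159
  P(3)·log₂(P(3)/Q(3)) = 0.2006·log₂(0.2006/0.3571) = -0.16690
  P(4)·log₂(P(4)/Q(4)) = 0.0707·log₂(0.0707/0.1809) = -0.09583
  P(5)·log₂(P(5)/Q(5)) = 0.2547·log₂(0.2547/0.0731) = 0.45868

D_KL(P||Q) = 0.49691 - 0.05159 - 0.16690 - 0.09583 + 0.45868 = 0.64127 ≈ 0.6413 bits

D_KL(Q||P) = Σ Q(x) log₂(Q(x)/P(x))

Computing term by term:
  Q(1)·log₂(Q(1)/P(1)) = 0.0099·log₂(0.0099/0.1327) = -0.03707
  Q(2)·log₂(Q(2)/P(2)) = 0.379·log₂(0.379/0.3413) = 0.05729
  Q(3)·log₂(Q(3)/P(3)) = 0.3571·log₂(0.3571/0.2006) = 0.29711
  Q(4)·log₂(Q(4)/P(4)) = 0.1809·log₂(0.1809/0.0707) = 0.24519
  Q(5)·log₂(Q(5)/P(5)) = 0.0731·log₂(0.0731/0.2547) = -0.13164

D_KL(Q||P) = -0.03707 + 0.05729 + 0.29711 + 0.24519 - 0.13164 = 0.43088 ≈ 0.4309 bits

These are NOT equal (difference: 0.2104 bits). KL divergence is asymmetric: D_KL(P||Q) ≠ D_KL(Q||P) in general.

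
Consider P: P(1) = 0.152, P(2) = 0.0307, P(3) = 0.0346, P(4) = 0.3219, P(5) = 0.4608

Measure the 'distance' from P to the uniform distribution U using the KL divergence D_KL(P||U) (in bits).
0.5451 bits

U(i) = 1/5 for all i

D_KL(P||U) = Σ P(x) log₂(P(x) / (1/5))
           = Σ P(x) log₂(P(x)) + log₂(5)
           = log₂(5) - H(P)

H(P) = -Σ P(x) log₂(P(x)):
  -P(1)·log₂(P(1)) = -(0.152)·log₂(0.152) = 0.41311
  -P(2)·log₂(P(2)) = -(0.0307)·log₂(0.0307) = 0.15429
  -P(3)·log₂(P(3)) = -(0.0346)·log₂(0.0346) = 0.16792
  -P(4)·log₂(P(4)) = -(0.3219)·log₂(0.3219) = 0.52641
  -P(5)·log₂(P(5)) = -(0.4608)·log₂(0.4608) = 0.51508
H(P) = 0.41311 + 0.15429 + 0.16792 + 0.52641 + 0.51508 = 1.77681 bits

log₂(5) = 2.32193 bits

D_KL(P||U) = 2.32193 - 1.77681 = 0.54512 ≈ 0.5451 bits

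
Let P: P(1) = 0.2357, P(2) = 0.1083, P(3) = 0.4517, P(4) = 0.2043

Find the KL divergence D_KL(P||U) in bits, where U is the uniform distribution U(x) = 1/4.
0.1753 bits

U(i) = 1/4 for all i

D_KL(P||U) = Σ P(x) log₂(P(x) / (1/4))
           = Σ P(x) log₂(P(x)) + log₂(4)
           = log₂(4) - H(P)

H(P) = -Σ P(x) log₂(P(x)):
  -P(1)·log₂(P(1)) = -(0.2357)·log₂(0.2357) = 0.49143
  -P(2)·log₂(P(2)) = -(0.1083)·log₂(0.1083) = 0.34731
  -P(3)·log₂(P(3)) = -(0.4517)·log₂(0.4517) = 0.51790
  -P(4)·log₂(P(4)) = -(0.2043)·log₂(0.2043) = 0.46810
H(P) = 0.49143 + 0.34731 + 0.51790 + 0.46810 = 1.82474 bits

log₂(4) = 2.00000 bits

D_KL(P||U) = 2.00000 - 1.82474 = 0.17526 ≈ 0.1753 bits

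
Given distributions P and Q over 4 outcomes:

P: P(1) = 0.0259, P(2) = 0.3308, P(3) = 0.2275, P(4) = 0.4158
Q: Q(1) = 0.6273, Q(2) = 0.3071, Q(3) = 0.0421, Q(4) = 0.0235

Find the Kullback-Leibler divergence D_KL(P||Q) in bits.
2.1937 bits

D_KL(P||Q) = Σ P(x) log₂(P(x)/Q(x))

Computing term by term:
  P(1)·log₂(P(1)/Q(1)) = 0.0259·log₂(0.0259/0.6273) = -0.11909
  P(2)·log₂(P(2)/Q(2)) = 0.3308·log₂(0.3308/0.3071) = 0.03548
  P(3)·log₂(P(3)/Q(3)) = 0.2275·log₂(0.2275/0.0421) = 0.55373
  P(4)·log₂(P(4)/Q(4)) = 0.4158·log₂(0.4158/0.0235) = 1.72356

D_KL(P||Q) = -0.11909 + 0.03548 + 0.55373 + 1.72356 = 2.19368 ≈ 2.1937 bits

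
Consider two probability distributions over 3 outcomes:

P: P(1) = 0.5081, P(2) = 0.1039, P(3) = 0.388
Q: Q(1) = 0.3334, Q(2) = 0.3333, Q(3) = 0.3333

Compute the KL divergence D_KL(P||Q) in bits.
0.2192 bits

D_KL(P||Q) = Σ P(x) log₂(P(x)/Q(x))

Computing term by term:
  P(1)·log₂(P(1)/Q(1)) = 0.5081·log₂(0.5081/0.3334) = 0.30885
  P(2)·log₂(P(2)/Q(2)) = 0.1039·log₂(0.1039/0.3333) = -0.17472
  P(3)·log₂(P(3)/Q(3)) = 0.388·log₂(0.388/0.3333) = 0.08506

D_KL(P||Q) = 0.30885 - 0.17472 + 0.08506 = 0.21919 ≈ 0.2192 bits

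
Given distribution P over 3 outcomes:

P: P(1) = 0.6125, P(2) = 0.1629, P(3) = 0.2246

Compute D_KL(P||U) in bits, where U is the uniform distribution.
0.2414 bits

U(i) = 1/3 for all i

D_KL(P||U) = Σ P(x) log₂(P(x) / (1/3))
           = Σ P(x) log₂(P(x)) + log₂(3)
           = log₂(3) - H(P)

H(P) = -Σ P(x) log₂(P(x)):
  -P(1)·log₂(P(1)) = -(0.6125)·log₂(0.6125) = 0.43317
  -P(2)·log₂(P(2)) = -(0.1629)·log₂(0.1629) = 0.42646
  -P(3)·log₂(P(3)) = -(0.2246)·log₂(0.2246) = 0.48392
H(P) = 0.43317 + 0.42646 + 0.48392 = 1.34355 bits

log₂(3) = 1.58496 bits

D_KL(P||U) = 1.58496 - 1.34355 = 0.24141 ≈ 0.2414 bits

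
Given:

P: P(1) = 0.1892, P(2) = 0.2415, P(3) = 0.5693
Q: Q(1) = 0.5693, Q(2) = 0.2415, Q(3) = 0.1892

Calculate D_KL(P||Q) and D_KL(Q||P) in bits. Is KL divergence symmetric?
D_KL(P||Q) = 0.6041 bits, D_KL(Q||P) = 0.6041 bits. The two values coincide for this particular pair, but no — KL divergence is not symmetric in general.

D_KL(P||Q) = Σ P(x) log₂(P(x)/Q(x))

Computing term by term:
  P(1)·log₂(P(1)/Q(1)) = 0.1892·log₂(0.1892/0.5693) = -0.30069
  P(2)·log₂(P(2)/Q(2)) = 0.2415·log₂(0.2415/0.2415) = 0.00000
  P(3)·log₂(P(3)/Q(3)) = 0.5693·log₂(0.5693/0.1892) = 0.90478

D_KL(P||Q) = -0.30069 + 0.00000 + 0.90478 = 0.60409 ≈ 0.6041 bits

D_KL(Q||P) = Σ Q(x) log₂(Q(x)/P(x))

Computing term by term:
  Q(1)·log₂(Q(1)/P(1)) = 0.5693·log₂(0.5693/0.1892) = 0.90478
  Q(2)·log₂(Q(2)/P(2)) = 0.2415·log₂(0.2415/0.2415) = 0.00000
  Q(3)·log₂(Q(3)/P(3)) = 0.1892·log₂(0.1892/0.5693) = -0.30069

D_KL(Q||P) = 0.90478 + 0.00000 - 0.30069 = 0.60409 ≈ 0.6041 bits

These ARE equal here. Q is P with outcomes relabeled (Q(1) = P(3), Q(3) = P(1)) by a relabeling that is its own inverse, so the two sums contain exactly the same terms in a different order. This is a special case — KL divergence is not symmetric in general: D_KL(P||Q) ≠ D_KL(Q||P) for most P, Q.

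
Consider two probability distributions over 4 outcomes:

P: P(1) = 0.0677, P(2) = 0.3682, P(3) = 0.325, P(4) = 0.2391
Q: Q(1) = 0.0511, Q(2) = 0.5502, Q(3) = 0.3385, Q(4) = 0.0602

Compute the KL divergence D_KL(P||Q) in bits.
0.2708 bits

D_KL(P||Q) = Σ P(x) log₂(P(x)/Q(x))

Computing term by term:
  P(1)·log₂(P(1)/Q(1)) = 0.0677·log₂(0.0677/0.0511) = 0.02747
  P(2)·log₂(P(2)/Q(2)) = 0.3682·log₂(0.3682/0.5502) = -0.21336
  P(3)·log₂(P(3)/Q(3)) = 0.325·log₂(0.325/0.3385) = -0.01908
  P(4)·log₂(P(4)/Q(4)) = 0.2391·log₂(0.2391/0.0602) = 0.47576

D_KL(P||Q) = 0.02747 - 0.21336 - 0.01908 + 0.47576 = 0.27079 ≈ 0.2708 bits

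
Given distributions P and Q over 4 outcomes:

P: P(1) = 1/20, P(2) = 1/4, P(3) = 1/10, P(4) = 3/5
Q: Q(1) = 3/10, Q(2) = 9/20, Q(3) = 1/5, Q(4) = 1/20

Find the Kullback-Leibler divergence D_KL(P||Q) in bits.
1.7097 bits

D_KL(P||Q) = Σ P(x) log₂(P(x)/Q(x))

Computing term by term:
  P(1)·log₂(P(1)/Q(1)) = (1/20)·log₂((1/20)/(3/10)) = -0.12925
  P(2)·log₂(P(2)/Q(2)) = (1/4)·log₂((1/4)/(9/20)) = -0.21200
  P(3)·log₂(P(3)/Q(3)) = (1/10)·log₂((1/10)/(1/5)) = -0.10000
  P(4)·log₂(P(4)/Q(4)) = (3/5)·log₂((3/5)/(1/20)) = 2.15098

D_KL(P||Q) = -0.12925 - 0.21200 - 0.10000 + 2.15098 = 1.70973 ≈ 1.7097 bits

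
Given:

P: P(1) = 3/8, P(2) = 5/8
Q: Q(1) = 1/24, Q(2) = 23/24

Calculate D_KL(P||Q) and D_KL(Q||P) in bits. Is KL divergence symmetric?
D_KL(P||Q) = 0.8033 bits, D_KL(Q||P) = 0.4589 bits. No, KL divergence is not symmetric.

D_KL(P||Q) = Σ P(x) log₂(P(x)/Q(x))

Computing term by term:
  P(1)·log₂(P(1)/Q(1)) = (3/8)·log₂((3/8)/(1/24)) = 1.18872
  P(2)·log₂(P(2)/Q(2)) = (5/8)·log₂((5/8)/(23/24)) = -0.38542

D_KL(P||Q) = 1.18872 - 0.38542 = 0.80330 ≈ 0.8033 bits

D_KL(Q||P) = Σ Q(x) log₂(Q(x)/P(x))

Computing term by term:
  Q(1)·log₂(Q(1)/P(1)) = (1/24)·log₂((1/24)/(3/8)) = -0.13208
  Q(2)·log₂(Q(2)/P(2)) = (23/24)·log₂((23/24)/(5/8)) = 0.59098

D_KL(Q||P) = -0.13208 + 0.59098 = 0.45890 ≈ 0.4589 bits

These are NOT equal (difference: 0.3444 bits). KL divergence is asymmetric: D_KL(P||Q) ≠ D_KL(Q||P) in general.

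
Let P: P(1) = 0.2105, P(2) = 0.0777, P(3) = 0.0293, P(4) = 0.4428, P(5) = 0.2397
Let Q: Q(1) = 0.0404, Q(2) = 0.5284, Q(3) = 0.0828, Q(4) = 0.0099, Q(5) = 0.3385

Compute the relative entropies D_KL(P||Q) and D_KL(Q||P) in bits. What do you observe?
D_KL(P||Q) = 2.5510 bits, D_KL(Q||P) = 1.6035 bits. The two directions give different values (D_KL(P||Q) exceeds D_KL(Q||P) by 0.9475 bits): KL divergence is asymmetric.

D_KL(P||Q) = Σ P(x) log₂(P(x)/Q(x))

Computing term by term:
  P(1)·log₂(P(1)/Q(1)) = 0.2105·log₂(0.2105/0.0404) = 0.50128
  P(2)·log₂(P(2)/Q(2)) = 0.0777·log₂(0.0777/0.5284) = -0.21489
  P(3)·log₂(P(3)/Q(3)) = 0.0293·log₂(0.0293/0.0828) = -0.04391
  P(4)·log₂(P(4)/Q(4)) = 0.4428·log₂(0.4428/0.0099) = 2.42791
  P(5)·log₂(P(5)/Q(5)) = 0.2397·log₂(0.2397/0.3385) = -0.11935

D_KL(P||Q) = 0.50128 - 0.21489 - 0.04391 + 2.42791 - 0.11935 = 2.55104 ≈ 2.5510 bits

D_KL(Q||P) = Σ Q(x) log₂(Q(x)/P(x))

Computing term by term:
  Q(1)·log₂(Q(1)/P(1)) = 0.0404·log₂(0.0404/0.2105) = -0.09621
  Q(2)·log₂(Q(2)/P(2)) = 0.5284·log₂(0.5284/0.0777) = 1.46137
  Q(3)·log₂(Q(3)/P(3)) = 0.0828·log₂(0.0828/0.0293) = 0.12409
  Q(4)·log₂(Q(4)/P(4)) = 0.0099·log₂(0.0099/0.4428) = -0.05428
  Q(5)·log₂(Q(5)/P(5)) = 0.3385·log₂(0.3385/0.2397) = 0.16855

D_KL(Q||P) = -0.09621 + 1.46137 + 0.12409 - 0.05428 + 0.16855 = 1.60352 ≈ 1.6035 bits

These are NOT equal (difference: 0.9475 bits). KL divergence is asymmetric: D_KL(P||Q) ≠ D_KL(Q||P) in general.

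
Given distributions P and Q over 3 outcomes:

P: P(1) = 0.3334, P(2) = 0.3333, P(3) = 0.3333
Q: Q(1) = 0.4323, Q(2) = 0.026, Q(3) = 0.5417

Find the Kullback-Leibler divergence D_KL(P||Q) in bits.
0.8681 bits

D_KL(P||Q) = Σ P(x) log₂(P(x)/Q(x))

Computing term by term:
  P(1)·log₂(P(1)/Q(1)) = 0.3334·log₂(0.3334/0.4323) = -0.12495
  P(2)·log₂(P(2)/Q(2)) = 0.3333·log₂(0.3333/0.026) = 1.22662
  P(3)·log₂(P(3)/Q(3)) = 0.3333·log₂(0.3333/0.5417) = -0.23353

D_KL(P||Q) = -0.12495 + 1.22662 - 0.23353 = 0.86814 ≈ 0.8681 bits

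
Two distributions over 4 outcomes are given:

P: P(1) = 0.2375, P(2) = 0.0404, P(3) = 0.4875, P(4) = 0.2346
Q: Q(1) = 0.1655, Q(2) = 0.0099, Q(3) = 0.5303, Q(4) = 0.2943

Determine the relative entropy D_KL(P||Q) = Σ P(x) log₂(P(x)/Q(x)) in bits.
0.0698 bits

D_KL(P||Q) = Σ P(x) log₂(P(x)/Q(x))

Computing term by term:
  P(1)·log₂(P(1)/Q(1)) = 0.2375·log₂(0.2375/0.1655) = 0.12376
  P(2)·log₂(P(2)/Q(2)) = 0.0404·log₂(0.0404/0.0099) = 0.08197
  P(3)·log₂(P(3)/Q(3)) = 0.4875·log₂(0.4875/0.5303) = -0.05919
  P(4)·log₂(P(4)/Q(4)) = 0.2346·log₂(0.2346/0.2943) = -0.07673

D_KL(P||Q) = 0.12376 + 0.08197 - 0.05919 - 0.07673 = 0.06981 ≈ 0.0698 bits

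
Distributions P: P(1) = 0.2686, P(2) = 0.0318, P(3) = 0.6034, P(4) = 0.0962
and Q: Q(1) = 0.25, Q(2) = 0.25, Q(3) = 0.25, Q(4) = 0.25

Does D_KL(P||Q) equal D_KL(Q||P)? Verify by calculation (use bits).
D_KL(P||Q) = 0.5677 bits, D_KL(Q||P) = 0.7445 bits. No — D_KL(P||Q) ≠ D_KL(Q||P) for this pair.

D_KL(P||Q) = Σ P(x) log₂(P(x)/Q(x))

Computing term by term:
  P(1)·log₂(P(1)/Q(1)) = 0.2686·log₂(0.2686/0.25) = 0.02781
  P(2)·log₂(P(2)/Q(2)) = 0.0318·log₂(0.0318/0.25) = -0.09460
  P(3)·log₂(P(3)/Q(3)) = 0.6034·log₂(0.6034/0.25) = 0.76703
  P(4)·log₂(P(4)/Q(4)) = 0.0962·log₂(0.0962/0.25) = -0.13255

D_KL(P||Q) = 0.02781 - 0.09460 + 0.76703 - 0.13255 = 0.56769 ≈ 0.5677 bits

D_KL(Q||P) = Σ Q(x) log₂(Q(x)/P(x))

Computing term by term:
  Q(1)·log₂(Q(1)/P(1)) = 0.25·log₂(0.25/0.2686) = -0.02588
  Q(2)·log₂(Q(2)/P(2)) = 0.25·log₂(0.25/0.0318) = 0.74371
  Q(3)·log₂(Q(3)/P(3)) = 0.25·log₂(0.25/0.6034) = -0.31780
  Q(4)·log₂(Q(4)/P(4)) = 0.25·log₂(0.25/0.0962) = 0.34445

D_KL(Q||P) = -0.02588 + 0.74371 - 0.31780 + 0.34445 = 0.74448 ≈ 0.7445 bits

These are NOT equal (difference: 0.1768 bits). KL divergence is asymmetric: D_KL(P||Q) ≠ D_KL(Q||P) in general.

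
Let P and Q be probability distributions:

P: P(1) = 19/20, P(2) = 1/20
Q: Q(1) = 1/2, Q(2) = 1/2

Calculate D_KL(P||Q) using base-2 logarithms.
0.7136 bits

D_KL(P||Q) = Σ P(x) log₂(P(x)/Q(x))

Computing term by term:
  P(1)·log₂(P(1)/Q(1)) = (19/20)·log₂((19/20)/(1/2)) = 0.87970
  P(2)·log₂(P(2)/Q(2)) = (1/20)·log₂((1/20)/(1/2)) = -0.16610

D_KL(P||Q) = 0.87970 - 0.16610 = 0.71360 ≈ 0.7136 bits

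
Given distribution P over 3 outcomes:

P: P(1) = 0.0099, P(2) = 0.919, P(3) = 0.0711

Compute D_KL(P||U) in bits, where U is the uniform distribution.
1.1359 bits

U(i) = 1/3 for all i

D_KL(P||U) = Σ P(x) log₂(P(x) / (1/3))
           = Σ P(x) log₂(P(x)) + log₂(3)
           = log₂(3) - H(P)

H(P) = -Σ P(x) log₂(P(x)):
  -P(1)·log₂(P(1)) = -(0.0099)·log₂(0.0099) = 0.06592
  -P(2)·log₂(P(2)) = -(0.919)·log₂(0.919) = 0.11199
  -P(3)·log₂(P(3)) = -(0.0711)·log₂(0.0711) = 0.27118
H(P) = 0.06592 + 0.11199 + 0.27118 = 0.44909 bits

log₂(3) = 1.58496 bits

D_KL(P||U) = 1.58496 - 0.44909 = 1.13587 ≈ 1.1359 bits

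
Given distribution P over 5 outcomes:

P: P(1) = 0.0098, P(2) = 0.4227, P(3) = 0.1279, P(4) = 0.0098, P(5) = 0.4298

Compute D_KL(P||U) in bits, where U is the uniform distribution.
0.7629 bits

U(i) = 1/5 for all i

D_KL(P||U) = Σ P(x) log₂(P(x) / (1/5))
           = Σ P(x) log₂(P(x)) + log₂(5)
           = log₂(5) - H(P)

H(P) = -Σ P(x) log₂(P(x)):
  -P(1)·log₂(P(1)) = -(0.0098)·log₂(0.0098) = 0.06540
  -P(2)·log₂(P(2)) = -(0.4227)·log₂(0.4227) = 0.52512
  -P(3)·log₂(P(3)) = -(0.1279)·log₂(0.1279) = 0.37947
  -P(4)·log₂(P(4)) = -(0.0098)·log₂(0.0098) = 0.06540
  -P(5)·log₂(P(5)) = -(0.4298)·log₂(0.4298) = 0.52361
H(P) = 0.06540 + 0.52512 + 0.37947 + 0.06540 + 0.52361 = 1.55900 bits

log₂(5) = 2.32193 bits

D_KL(P||U) = 2.32193 - 1.55900 = 0.76293 ≈ 0.7629 bits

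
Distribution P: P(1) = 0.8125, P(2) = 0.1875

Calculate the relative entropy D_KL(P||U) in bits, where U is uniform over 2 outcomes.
0.3038 bits

U(i) = 1/2 for all i

D_KL(P||U) = Σ P(x) log₂(P(x) / (1/2))
           = Σ P(x) log₂(P(x)) + log₂(2)
           = log₂(2) - H(P)

H(P) = -Σ P(x) log₂(P(x)):
  -P(1)·log₂(P(1)) = -(0.8125)·log₂(0.8125) = 0.24339
  -P(2)·log₂(P(2)) = -(0.1875)·log₂(0.1875) = 0.45282
H(P) = 0.24339 + 0.45282 = 0.69621 bits

log₂(2) = 1.00000 bits

D_KL(P||U) = 1.00000 - 0.69621 = 0.30379 ≈ 0.3038 bits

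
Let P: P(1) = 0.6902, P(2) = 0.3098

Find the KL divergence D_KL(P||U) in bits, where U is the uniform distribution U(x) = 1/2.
0.1071 bits

U(i) = 1/2 for all i

D_KL(P||U) = Σ P(x) log₂(P(x) / (1/2))
           = Σ P(x) log₂(P(x)) + log₂(2)
           = log₂(2) - H(P)

H(P) = -Σ P(x) log₂(P(x)):
  -P(1)·log₂(P(1)) = -(0.6902)·log₂(0.6902) = 0.36920
  -P(2)·log₂(P(2)) = -(0.3098)·log₂(0.3098) = 0.52375
H(P) = 0.36920 + 0.52375 = 0.89295 bits

log₂(2) = 1.00000 bits

D_KL(P||U) = 1.00000 - 0.89295 = 0.10705 ≈ 0.1071 bits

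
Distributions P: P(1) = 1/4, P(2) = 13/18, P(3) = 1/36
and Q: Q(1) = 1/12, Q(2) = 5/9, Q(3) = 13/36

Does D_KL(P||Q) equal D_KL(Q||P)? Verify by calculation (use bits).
D_KL(P||Q) = 0.5668 bits, D_KL(Q||P) = 0.9939 bits. No — D_KL(P||Q) ≠ D_KL(Q||P) for this pair.

D_KL(P||Q) = Σ P(x) log₂(P(x)/Q(x))

Computing term by term:
  P(1)·log₂(P(1)/Q(1)) = (1/4)·log₂((1/4)/(1/12)) = 0.39624
  P(2)·log₂(P(2)/Q(2)) = (13/18)·log₂((13/18)/(5/9)) = 0.27337
  P(3)·log₂(P(3)/Q(3)) = (1/36)·log₂((1/36)/(13/36)) = -0.10279

D_KL(P||Q) = 0.39624 + 0.27337 - 0.10279 = 0.56682 ≈ 0.5668 bits

D_KL(Q||P) = Σ Q(x) log₂(Q(x)/P(x))

Computing term by term:
  Q(1)·log₂(Q(1)/P(1)) = (1/12)·log₂((1/12)/(1/4)) = -0.13208
  Q(2)·log₂(Q(2)/P(2)) = (5/9)·log₂((5/9)/(13/18)) = -0.21028
  Q(3)·log₂(Q(3)/P(3)) = (13/36)·log₂((13/36)/(1/36)) = 1.33627

D_KL(Q||P) = -0.13208 - 0.21028 + 1.33627 = 0.99391 ≈ 0.9939 bits

These are NOT equal (difference: 0.4271 bits). KL divergence is asymmetric: D_KL(P||Q) ≠ D_KL(Q||P) in general.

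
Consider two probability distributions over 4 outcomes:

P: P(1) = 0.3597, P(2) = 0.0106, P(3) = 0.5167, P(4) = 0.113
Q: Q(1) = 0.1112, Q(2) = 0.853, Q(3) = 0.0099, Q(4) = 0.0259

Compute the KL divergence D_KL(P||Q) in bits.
3.7304 bits

D_KL(P||Q) = Σ P(x) log₂(P(x)/Q(x))

Computing term by term:
  P(1)·log₂(P(1)/Q(1)) = 0.3597·log₂(0.3597/0.1112) = 0.60920
  P(2)·log₂(P(2)/Q(2)) = 0.0106·log₂(0.0106/0.853) = -0.06710
  P(3)·log₂(P(3)/Q(3)) = 0.5167·log₂(0.5167/0.0099) = 2.94816
  P(4)·log₂(P(4)/Q(4)) = 0.113·log₂(0.113/0.0259) = 0.24016

D_KL(P||Q) = 0.60920 - 0.06710 + 2.94816 + 0.24016 = 3.73042 ≈ 3.7304 bits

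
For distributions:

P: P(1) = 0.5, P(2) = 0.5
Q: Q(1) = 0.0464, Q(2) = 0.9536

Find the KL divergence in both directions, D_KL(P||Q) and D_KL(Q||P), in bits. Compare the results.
D_KL(P||Q) = 1.2491 bits, D_KL(Q||P) = 0.7291 bits. D_KL(P||Q) is larger than D_KL(Q||P) by 0.5200 bits; the two directions differ.

D_KL(P||Q) = Σ P(x) log₂(P(x)/Q(x))

Computing term by term:
  P(1)·log₂(P(1)/Q(1)) = 0.5·log₂(0.5/0.0464) = 1.71487
  P(2)·log₂(P(2)/Q(2)) = 0.5·log₂(0.5/0.9536) = -0.46573

D_KL(P||Q) = 1.71487 - 0.46573 = 1.24914 ≈ 1.2491 bits

D_KL(Q||P) = Σ Q(x) log₂(Q(x)/P(x))

Computing term by term:
  Q(1)·log₂(Q(1)/P(1)) = 0.0464·log₂(0.0464/0.5) = -0.15914
  Q(2)·log₂(Q(2)/P(2)) = 0.9536·log₂(0.9536/0.5) = 0.88824

D_KL(Q||P) = -0.15914 + 0.88824 = 0.72910 ≈ 0.7291 bits

These are NOT equal (difference: 0.5200 bits). KL divergence is asymmetric: D_KL(P||Q) ≠ D_KL(Q||P) in general.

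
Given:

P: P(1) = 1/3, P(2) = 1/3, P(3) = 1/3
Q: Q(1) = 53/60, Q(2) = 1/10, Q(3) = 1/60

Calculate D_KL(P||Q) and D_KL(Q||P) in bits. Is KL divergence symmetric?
D_KL(P||Q) = 1.5510 bits, D_KL(Q||P) = 0.9962 bits. No, KL divergence is not symmetric.

D_KL(P||Q) = Σ P(x) log₂(P(x)/Q(x))

Computing term by term:
  P(1)·log₂(P(1)/Q(1)) = (1/3)·log₂((1/3)/(53/60)) = -0.46866
  P(2)·log₂(P(2)/Q(2)) = (1/3)·log₂((1/3)/(1/10)) = 0.57899
  P(3)·log₂(P(3)/Q(3)) = (1/3)·log₂((1/3)/(1/60)) = 1.44064

D_KL(P||Q) = -0.46866 + 0.57899 + 1.44064 = 1.55097 ≈ 1.5510 bits

D_KL(Q||P) = Σ Q(x) log₂(Q(x)/P(x))

Computing term by term:
  Q(1)·log₂(Q(1)/P(1)) = (53/60)·log₂((53/60)/(1/3)) = 1.24196
  Q(2)·log₂(Q(2)/P(2)) = (1/10)·log₂((1/10)/(1/3)) = -0.17370
  Q(3)·log₂(Q(3)/P(3)) = (1/60)·log₂((1/60)/(1/3)) = -0.07203

D_KL(Q||P) = 1.24196 - 0.17370 - 0.07203 = 0.99623 ≈ 0.9962 bits

These are NOT equal (difference: 0.5548 bits). KL divergence is asymmetric: D_KL(P||Q) ≠ D_KL(Q||P) in general.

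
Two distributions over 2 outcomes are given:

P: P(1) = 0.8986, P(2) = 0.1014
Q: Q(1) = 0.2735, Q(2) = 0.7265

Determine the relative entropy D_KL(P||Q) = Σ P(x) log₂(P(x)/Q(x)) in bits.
1.2541 bits

D_KL(P||Q) = Σ P(x) log₂(P(x)/Q(x))

Computing term by term:
  P(1)·log₂(P(1)/Q(1)) = 0.8986·log₂(0.8986/0.2735) = 1.54212
  P(2)·log₂(P(2)/Q(2)) = 0.1014·log₂(0.1014/0.7265) = -0.28807

D_KL(P||Q) = 1.54212 - 0.28807 = 1.25405 ≈ 1.2541 bits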